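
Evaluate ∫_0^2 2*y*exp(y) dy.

Integrate by parts once (u = y, dv = 2*exp(y) dy).
An antiderivative is F(y) = (2*y - 2)*exp(y).
Then F(2) - F(0) = (2*exp(2)) - (-2) = 2 + 2*exp(2).

2 + 2*exp(2)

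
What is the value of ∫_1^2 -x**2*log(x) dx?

7/9 - 8*log(2)/3

Integrate by parts once (u = ln x, dv = -x**2 dx).
An antiderivative is F(x) = -x**3*(3*log(x) - 1)/9.
Then F(2) - F(1) = (8/9 - 8*log(2)/3) - (1/9) = 7/9 - 8*log(2)/3.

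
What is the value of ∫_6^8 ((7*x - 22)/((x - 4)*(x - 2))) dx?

log(81/2)

Factor the denominator: x**2 - 6*x + 8 = (x - 2)(x - 4).
Partial fractions: (7*x - 22)/((x - 4)*(x - 2)) = 4/(x - 2) + 3/(x - 4).
An antiderivative is F(x) = 3*log(x - 4) + 4*log(x - 2).
Then F(8) - F(6) = (4*log(3) + 10*log(2)) - (11*log(2)) = log(81/2).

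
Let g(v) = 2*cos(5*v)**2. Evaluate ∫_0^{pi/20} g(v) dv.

1/10 + pi/20

Use the identity cos^2(5*v) = (1 + cos(10*v))/2.
An antiderivative is F(v) = v + sin(10*v)/10.
Then F(pi/20) - F(0) = (1/10 + pi/20) - (0) = 1/10 + pi/20.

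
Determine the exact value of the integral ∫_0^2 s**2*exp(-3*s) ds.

2/27 - 50*exp(-6)/27

Integrate by parts twice (u = s^2, dv = exp(-3*s) ds).
An antiderivative is F(s) = (-9*s**2 - 6*s - 2)*exp(-3*s)/27.
Then F(2) - F(0) = (-50*exp(-6)/27) - (-2/27) = 2/27 - 50*exp(-6)/27.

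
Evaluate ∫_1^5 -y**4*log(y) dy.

3124/25 - 625*log(5)

Integrate by parts once (u = ln y, dv = -y**4 dy).
An antiderivative is F(y) = -y**5*(5*log(y) - 1)/25.
Then F(5) - F(1) = (125 - 625*log(5)) - (1/25) = 3124/25 - 625*log(5).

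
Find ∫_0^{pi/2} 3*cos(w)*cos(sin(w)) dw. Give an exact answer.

Let u = sin(w), so du = cos(w) dw. When w = 0, u = 0; when w = pi/2, u = 1.
The integral becomes 3·∫ cos(u) du from 0 to 1, with antiderivative 3*sin(u).
Back in w: F(w) = 3*sin(sin(w)).
Then F(pi/2) - F(0) = (3*sin(1)) - (0) = 3*sin(1).

3*sin(1)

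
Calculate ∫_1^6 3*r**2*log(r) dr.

Integrate by parts once (u = ln r, dv = 3*r**2 dr).
An antiderivative is F(r) = r**3*(3*log(r) - 1)/3.
Then F(6) - F(1) = (-72 + 216*log(2) + 216*log(3)) - (-1/3) = -215/3 + 216*log(2) + 216*log(3).

-215/3 + 216*log(2) + 216*log(3)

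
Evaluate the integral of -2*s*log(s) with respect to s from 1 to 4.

15/2 - 32*log(2)

Integrate by parts once (u = ln s, dv = -2*s ds).
An antiderivative is F(s) = -s**2*(2*log(s) - 1)/2.
Then F(4) - F(1) = (8 - 32*log(2)) - (1/2) = 15/2 - 32*log(2).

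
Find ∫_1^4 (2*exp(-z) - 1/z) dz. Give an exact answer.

(-log(4**exp(4)) - 2 + 2*exp(3))*exp(-4)

An antiderivative is F(z) = -log(z) - 2*exp(-z).
Then F(4) - F(1) = ((-log(4**exp(4)) - 2)*exp(-4)) - (-2*exp(-1)) = (-log(4**exp(4)) - 2 + 2*exp(3))*exp(-4).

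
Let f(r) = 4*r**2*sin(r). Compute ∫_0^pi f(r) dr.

-16 + 4*pi**2

Integrate by parts twice (u = r^2, dv = 4*sin(r) dr).
An antiderivative is F(r) = -4*r**2*cos(r) + 8*r*sin(r) + 8*cos(r).
Then F(pi) - F(0) = (-8 + 4*pi**2) - (8) = -16 + 4*pi**2.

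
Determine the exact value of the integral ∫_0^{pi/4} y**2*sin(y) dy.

Integrate by parts twice (u = y^2, dv = sin(y) dy).
An antiderivative is F(y) = -y**2*cos(y) + 2*y*sin(y) + 2*cos(y).
Then F(pi/4) - F(0) = (sqrt(2)*(-pi**2 + 8*pi + 32)/32) - (2) = -2 - sqrt(2)*pi**2/32 + sqrt(2)*pi/4 + sqrt(2).

-2 - sqrt(2)*pi**2/32 + sqrt(2)*pi/4 + sqrt(2)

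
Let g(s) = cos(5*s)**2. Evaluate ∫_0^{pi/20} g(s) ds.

1/20 + pi/40

Use the identity cos^2(5*s) = (1 + cos(10*s))/2.
An antiderivative is F(s) = s/2 + sin(10*s)/20.
Then F(pi/20) - F(0) = (1/20 + pi/40) - (0) = 1/20 + pi/40.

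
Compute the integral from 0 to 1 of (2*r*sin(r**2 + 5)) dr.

-cos(6) + cos(5)

Let u = r**2 + 5, so du = 2*r dr. When r = 0, u = 5; when r = 1, u = 6.
The integral becomes ∫ sin(u) du from 5 to 6, with antiderivative -cos(u).
Back in r: F(r) = -cos(r**2 + 5).
Then F(1) - F(0) = (-cos(6)) - (-cos(5)) = -cos(6) + cos(5).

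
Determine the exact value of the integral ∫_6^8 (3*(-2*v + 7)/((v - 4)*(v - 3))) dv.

Factor the denominator: v**2 - 7*v + 12 = (v - 3)(v - 4).
Partial fractions: 3*(-2*v + 7)/((v - 4)*(v - 3)) = -3/(v - 3) - 3/(v - 4).
An antiderivative is F(v) = -3*log(v - 4) - 3*log(v - 3).
Then F(8) - F(6) = (-3*log(5) - 6*log(2)) - (-3*log(3) - 3*log(2)) = -3*log(5) - 3*log(2) + 3*log(3).

-3*log(5) - 3*log(2) + 3*log(3)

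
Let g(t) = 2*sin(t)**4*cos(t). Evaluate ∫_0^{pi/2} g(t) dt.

Let u = sin(t), so du = cos(t) dt. When t = 0, u = 0; when t = pi/2, u = 1.
The integral becomes 2·∫ u**4 du from 0 to 1, with antiderivative 2*u**5/5.
Back in t: F(t) = 2*sin(t)**5/5.
Then F(pi/2) - F(0) = (2/5) - (0) = 2/5.

2/5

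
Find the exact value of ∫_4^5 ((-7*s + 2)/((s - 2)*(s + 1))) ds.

-7*log(3) + log(2) + 3*log(5)

Factor the denominator: s**2 - s - 2 = (s + 1)(s - 2).
Partial fractions: (-7*s + 2)/((s - 2)*(s + 1)) = -3/(s + 1) - 4/(s - 2).
An antiderivative is F(s) = -4*log(s - 2) - 3*log(s + 1).
Then F(5) - F(4) = (-7*log(3) - 3*log(2)) - (-3*log(5) - 4*log(2)) = -7*log(3) + log(2) + 3*log(5).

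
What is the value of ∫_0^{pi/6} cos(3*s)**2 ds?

pi/12

Use the identity cos^2(3*s) = (1 + cos(6*s))/2.
An antiderivative is F(s) = s/2 + sin(6*s)/12.
Then F(pi/6) - F(0) = (pi/12) - (0) = pi/12.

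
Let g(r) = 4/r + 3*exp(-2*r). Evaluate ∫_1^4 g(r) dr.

An antiderivative is F(r) = 4*log(r) - 3*exp(-2*r)/2.
Then F(4) - F(1) = (-3*exp(-8)/2 + 8*log(2)) - (-3*exp(-2)/2) = -3*exp(-8)/2 + 3*exp(-2)/2 + 8*log(2).

-3*exp(-8)/2 + 3*exp(-2)/2 + 8*log(2)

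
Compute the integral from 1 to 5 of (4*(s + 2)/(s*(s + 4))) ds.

Factor the denominator: s**2 + 4*s = (s + 4)s.
Partial fractions: 4*(s + 2)/(s*(s + 4)) = 2/(s + 4) + 2/s.
An antiderivative is F(s) = 2*log(s) + 2*log(s + 4).
Then F(5) - F(1) = (2*log(5) + 4*log(3)) - (log(25)) = log(81).

log(81)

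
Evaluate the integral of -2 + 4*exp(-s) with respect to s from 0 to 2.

An antiderivative is F(s) = -2*s - 4*exp(-s).
Then F(2) - F(0) = (-4 - 4*exp(-2)) - (-4) = -4*exp(-2).

-4*exp(-2)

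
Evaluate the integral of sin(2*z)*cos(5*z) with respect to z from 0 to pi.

Use the identity sin(2*z)cos(5*z) = [sin(7*z) + sin(-3*z)]/2.
An antiderivative is F(z) = cos(3*z)/6 - cos(7*z)/14.
Then F(pi) - F(0) = (-2/21) - (2/21) = -4/21.

-4/21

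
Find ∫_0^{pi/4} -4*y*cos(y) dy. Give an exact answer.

-2*sqrt(2) - sqrt(2)*pi/2 + 4

Integrate by parts once (u = y, dv = -4*cos(y) dy).
An antiderivative is F(y) = -4*y*sin(y) - 4*cos(y).
Then F(pi/4) - F(0) = (sqrt(2)*(-4 - pi)/2) - (-4) = -2*sqrt(2) - sqrt(2)*pi/2 + 4.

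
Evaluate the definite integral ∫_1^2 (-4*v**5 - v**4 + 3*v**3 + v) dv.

-709/20

By the power rule, an antiderivative is F(v) = -2*v**6/3 - v**5/5 + 3*v**4/4 + v**2/2.
Then F(2) - F(1) = (-526/15) - (23/60) = -709/20.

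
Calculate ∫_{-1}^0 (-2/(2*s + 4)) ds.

-log(2)

An antiderivative is F(s) = -log(2*s + 4).
Then F(0) - F(-1) = (-log(4)) - (-log(2)) = -log(2).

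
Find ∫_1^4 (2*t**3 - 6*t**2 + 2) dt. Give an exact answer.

By the power rule, an antiderivative is F(t) = t**4/2 - 2*t**3 + 2*t.
Then F(4) - F(1) = (8) - (1/2) = 15/2.

15/2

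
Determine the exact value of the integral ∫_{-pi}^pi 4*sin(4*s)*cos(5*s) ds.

Use the identity sin(4*s)cos(5*s) = [sin(9*s) + sin(-s)]/2.
An antiderivative is F(s) = 2*cos(s) - 2*cos(9*s)/9.
Then F(pi) - F(-pi) = (-16/9) - (-16/9) = 0.

0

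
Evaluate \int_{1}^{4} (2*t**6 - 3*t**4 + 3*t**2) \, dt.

By the power rule, an antiderivative is F(t) = 2*t**7/7 - 3*t**5/5 + t**3.
Then F(4) - F(1) = (144576/35) - (24/35) = 144552/35.

144552/35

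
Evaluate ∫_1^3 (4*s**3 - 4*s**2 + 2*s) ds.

160/3

By the power rule, an antiderivative is F(s) = s**4 - 4*s**3/3 + s**2.
Then F(3) - F(1) = (54) - (2/3) = 160/3.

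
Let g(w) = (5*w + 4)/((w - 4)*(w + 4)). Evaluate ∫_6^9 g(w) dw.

Factor the denominator: w**2 - 16 = (w + 4)(w - 4).
Partial fractions: (5*w + 4)/((w - 4)*(w + 4)) = 2/(w + 4) + 3/(w - 4).
An antiderivative is F(w) = 3*log(w - 4) + 2*log(w + 4).
Then F(9) - F(6) = (3*log(5) + 2*log(13)) - (2*log(5) + 5*log(2)) = -5*log(2) + log(5) + 2*log(13).

-5*log(2) + log(5) + 2*log(13)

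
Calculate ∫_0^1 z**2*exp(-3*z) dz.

Integrate by parts twice (u = z^2, dv = exp(-3*z) dz).
An antiderivative is F(z) = (-9*z**2 - 6*z - 2)*exp(-3*z)/27.
Then F(1) - F(0) = (-17*exp(-3)/27) - (-2/27) = 2/27 - 17*exp(-3)/27.

2/27 - 17*exp(-3)/27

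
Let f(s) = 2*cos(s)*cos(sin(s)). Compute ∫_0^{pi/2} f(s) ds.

Let u = sin(s), so du = cos(s) ds. When s = 0, u = 0; when s = pi/2, u = 1.
The integral becomes 2·∫ cos(u) du from 0 to 1, with antiderivative 2*sin(u).
Back in s: F(s) = 2*sin(sin(s)).
Then F(pi/2) - F(0) = (2*sin(1)) - (0) = 2*sin(1).

2*sin(1)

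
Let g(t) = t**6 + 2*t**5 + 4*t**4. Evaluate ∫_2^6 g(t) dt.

By the power rule, an antiderivative is F(t) = t**7/7 + t**6/3 + 4*t**5/5.
Then F(6) - F(2) = (2161728/35) - (6848/105) = 6478336/105.

6478336/105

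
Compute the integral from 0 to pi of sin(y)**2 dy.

Use the identity sin^2(y) = (1 - cos(2*y))/2.
An antiderivative is F(y) = y/2 - sin(2*y)/4.
Then F(pi) - F(0) = (pi/2) - (0) = pi/2.

pi/2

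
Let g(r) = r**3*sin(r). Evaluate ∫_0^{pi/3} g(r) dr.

Integrate by parts 3 times (u = r^3, dv = sin(r) dr).
An antiderivative is F(r) = -r**3*cos(r) + 3*r**2*sin(r) + 6*r*cos(r) - 6*sin(r).
Then F(pi/3) - F(0) = (-3*sqrt(3) - pi**3/54 + sqrt(3)*pi**2/6 + pi) - (0) = -3*sqrt(3) - pi**3/54 + sqrt(3)*pi**2/6 + pi.

-3*sqrt(3) - pi**3/54 + sqrt(3)*pi**2/6 + pi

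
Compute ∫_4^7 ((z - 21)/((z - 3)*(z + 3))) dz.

-4*log(7) - 2*log(2) + 4*log(5)

Factor the denominator: z**2 - 9 = (z + 3)(z - 3).
Partial fractions: (z - 21)/((z - 3)*(z + 3)) = 4/(z + 3) - 3/(z - 3).
An antiderivative is F(z) = -3*log(z - 3) + 4*log(z + 3).
Then F(7) - F(4) = (-2*log(2) + 4*log(5)) - (4*log(7)) = -4*log(7) - 2*log(2) + 4*log(5).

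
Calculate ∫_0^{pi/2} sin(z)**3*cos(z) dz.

1/4

Let u = sin(z), so du = cos(z) dz. When z = 0, u = 0; when z = pi/2, u = 1.
The integral becomes ∫ u**3 du from 0 to 1, with antiderivative u**4/4.
Back in z: F(z) = sin(z)**4/4.
Then F(pi/2) - F(0) = (1/4) - (0) = 1/4.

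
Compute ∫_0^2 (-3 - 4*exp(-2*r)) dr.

An antiderivative is F(r) = -3*r + 2*exp(-2*r).
Then F(2) - F(0) = (-6 + 2*exp(-4)) - (2) = -8 + 2*exp(-4).

-8 + 2*exp(-4)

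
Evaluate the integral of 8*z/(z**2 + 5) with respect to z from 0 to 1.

-4*log(5) + 4*log(2) + 4*log(3)

Let u = z**2 + 5, so du = 2*z dz. When z = 0, u = 5; when z = 1, u = 6.
The integral becomes 4·∫ 1/u du from 5 to 6, with antiderivative 4*log(u).
Back in z: F(z) = 4*log(z**2 + 5).
Then F(1) - F(0) = (4*log(2) + 4*log(3)) - (4*log(5)) = -4*log(5) + 4*log(2) + 4*log(3).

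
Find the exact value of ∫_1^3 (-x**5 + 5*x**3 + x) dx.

-52/3

By the power rule, an antiderivative is F(x) = -x**6/6 + 5*x**4/4 + x**2/2.
Then F(3) - F(1) = (-63/4) - (19/12) = -52/3.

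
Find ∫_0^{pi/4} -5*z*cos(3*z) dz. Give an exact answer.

-5*sqrt(2)*pi/24 + 5*sqrt(2)/18 + 5/9

Integrate by parts once (u = z, dv = -5*cos(3*z) dz).
An antiderivative is F(z) = -5*z*sin(3*z)/3 - 5*cos(3*z)/9.
Then F(pi/4) - F(0) = (5*sqrt(2)*(4 - 3*pi)/72) - (-5/9) = -5*sqrt(2)*pi/24 + 5*sqrt(2)/18 + 5/9.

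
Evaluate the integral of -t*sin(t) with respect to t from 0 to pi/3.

-sqrt(3)/2 + pi/6

Integrate by parts once (u = t, dv = -sin(t) dt).
An antiderivative is F(t) = t*cos(t) - sin(t).
Then F(pi/3) - F(0) = (-sqrt(3)/2 + pi/6) - (0) = -sqrt(3)/2 + pi/6.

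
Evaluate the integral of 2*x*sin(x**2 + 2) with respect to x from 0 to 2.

Let u = x**2 + 2, so du = 2*x dx. When x = 0, u = 2; when x = 2, u = 6.
The integral becomes ∫ sin(u) du from 2 to 6, with antiderivative -cos(u).
Back in x: F(x) = -cos(x**2 + 2).
Then F(2) - F(0) = (-cos(6)) - (-cos(2)) = -cos(6) + cos(2).

-cos(6) + cos(2)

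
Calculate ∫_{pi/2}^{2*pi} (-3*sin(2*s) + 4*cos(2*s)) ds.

An antiderivative is F(s) = 2*sin(2*s) + 3*cos(2*s)/2.
Then F(2*pi) - F(pi/2) = (3/2) - (-3/2) = 3.

3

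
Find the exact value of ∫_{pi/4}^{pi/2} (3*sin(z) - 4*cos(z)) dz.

-4 + 7*sqrt(2)/2

An antiderivative is F(z) = -4*sin(z) - 3*cos(z).
Then F(pi/2) - F(pi/4) = (-4) - (-7*sqrt(2)/2) = -4 + 7*sqrt(2)/2.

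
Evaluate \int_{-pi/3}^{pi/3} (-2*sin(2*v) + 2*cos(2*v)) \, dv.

sqrt(3)

An antiderivative is F(v) = sin(2*v) + cos(2*v).
Then F(pi/3) - F(-pi/3) = (-1/2 + sqrt(3)/2) - (-sqrt(3)/2 - 1/2) = sqrt(3).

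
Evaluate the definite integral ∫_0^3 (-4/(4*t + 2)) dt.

-log(7)

An antiderivative is F(t) = -log(4*t + 2).
Then F(3) - F(0) = (-log(14)) - (-log(2)) = -log(7).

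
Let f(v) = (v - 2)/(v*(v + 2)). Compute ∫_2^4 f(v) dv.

log(9/8)

Factor the denominator: v**2 + 2*v = (v + 2)v.
Partial fractions: (v - 2)/(v*(v + 2)) = 2/(v + 2) - 1/v.
An antiderivative is F(v) = -log(v) + 2*log(v + 2).
Then F(4) - F(2) = (log(9)) - (log(8)) = log(9/8).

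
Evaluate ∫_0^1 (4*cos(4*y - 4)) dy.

sin(4)

Let u = 4*y - 4, so du = 4 dy. When y = 0, u = -4; when y = 1, u = 0.
The integral becomes ∫ cos(u) du from -4 to 0, with antiderivative sin(u).
Back in y: F(y) = sin(4*y - 4).
Then F(1) - F(0) = (0) - (-sin(4)) = sin(4).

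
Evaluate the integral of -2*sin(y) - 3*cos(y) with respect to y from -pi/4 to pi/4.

-3*sqrt(2)

An antiderivative is F(y) = -3*sin(y) + 2*cos(y).
Then F(pi/4) - F(-pi/4) = (-sqrt(2)/2) - (5*sqrt(2)/2) = -3*sqrt(2).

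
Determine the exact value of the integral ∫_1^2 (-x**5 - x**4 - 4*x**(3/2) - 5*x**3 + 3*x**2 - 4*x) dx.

-657/20 - 32*sqrt(2)/5

By the power rule, an antiderivative is F(x) = -x**6/6 - 8*x**(5/2)/5 - x**5/5 - 5*x**4/4 + x**3 - 2*x**2.
Then F(2) - F(1) = (-556/15 - 32*sqrt(2)/5) - (-253/60) = -657/20 - 32*sqrt(2)/5.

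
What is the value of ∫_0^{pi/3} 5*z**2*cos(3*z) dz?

Integrate by parts twice (u = z^2, dv = 5*cos(3*z) dz).
An antiderivative is F(z) = 5*z**2*sin(3*z)/3 + 10*z*cos(3*z)/9 - 10*sin(3*z)/27.
Then F(pi/3) - F(0) = (-10*pi/27) - (0) = -10*pi/27.

-10*pi/27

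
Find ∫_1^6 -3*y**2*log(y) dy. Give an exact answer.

Integrate by parts once (u = ln y, dv = -3*y**2 dy).
An antiderivative is F(y) = -y**3*(3*log(y) - 1)/3.
Then F(6) - F(1) = (-216*log(3) - 216*log(2) + 72) - (1/3) = -216*log(3) - 216*log(2) + 215/3.

-216*log(3) - 216*log(2) + 215/3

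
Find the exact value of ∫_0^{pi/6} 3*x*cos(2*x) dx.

-3/8 + sqrt(3)*pi/8

Integrate by parts once (u = x, dv = 3*cos(2*x) dx).
An antiderivative is F(x) = 3*x*sin(2*x)/2 + 3*cos(2*x)/4.
Then F(pi/6) - F(0) = (3/8 + sqrt(3)*pi/8) - (3/4) = -3/8 + sqrt(3)*pi/8.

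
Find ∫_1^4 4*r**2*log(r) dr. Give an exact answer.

-28 + 512*log(2)/3

Integrate by parts once (u = ln r, dv = 4*r**2 dr).
An antiderivative is F(r) = 4*r**3*(3*log(r) - 1)/9.
Then F(4) - F(1) = (-256/9 + 512*log(2)/3) - (-4/9) = -28 + 512*log(2)/3.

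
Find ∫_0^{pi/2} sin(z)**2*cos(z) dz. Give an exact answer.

Let u = sin(z), so du = cos(z) dz. When z = 0, u = 0; when z = pi/2, u = 1.
The integral becomes ∫ u**2 du from 0 to 1, with antiderivative u**3/3.
Back in z: F(z) = sin(z)**3/3.
Then F(pi/2) - F(0) = (1/3) - (0) = 1/3.

1/3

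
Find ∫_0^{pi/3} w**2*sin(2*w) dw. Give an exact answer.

-3/8 + pi**2/36 + sqrt(3)*pi/12

Integrate by parts twice (u = w^2, dv = sin(2*w) dw).
An antiderivative is F(w) = -w**2*cos(2*w)/2 + w*sin(2*w)/2 + cos(2*w)/4.
Then F(pi/3) - F(0) = (-1/8 + pi**2/36 + sqrt(3)*pi/12) - (1/4) = -3/8 + pi**2/36 + sqrt(3)*pi/12.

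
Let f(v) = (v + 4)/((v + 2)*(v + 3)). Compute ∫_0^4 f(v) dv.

Factor the denominator: v**2 + 5*v + 6 = (v + 3)(v + 2).
Partial fractions: (v + 4)/((v + 2)*(v + 3)) = -1/(v + 3) + 2/(v + 2).
An antiderivative is F(v) = 2*log(v + 2) - log(v + 3).
Then F(4) - F(0) = (log(36/7)) - (log(4/3)) = log(27/7).

log(27/7)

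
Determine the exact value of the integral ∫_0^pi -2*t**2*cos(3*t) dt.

Integrate by parts twice (u = t^2, dv = -2*cos(3*t) dt).
An antiderivative is F(t) = -2*t**2*sin(3*t)/3 - 4*t*cos(3*t)/9 + 4*sin(3*t)/27.
Then F(pi) - F(0) = (4*pi/9) - (0) = 4*pi/9.

4*pi/9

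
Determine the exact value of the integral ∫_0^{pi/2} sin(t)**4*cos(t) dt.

1/5

Let u = sin(t), so du = cos(t) dt. When t = 0, u = 0; when t = pi/2, u = 1.
The integral becomes ∫ u**4 du from 0 to 1, with antiderivative u**5/5.
Back in t: F(t) = sin(t)**5/5.
Then F(pi/2) - F(0) = (1/5) - (0) = 1/5.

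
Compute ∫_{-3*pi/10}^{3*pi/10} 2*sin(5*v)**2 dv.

3*pi/5

Use the identity sin^2(5*v) = (1 - cos(10*v))/2.
An antiderivative is F(v) = v - sin(10*v)/10.
Then F(3*pi/10) - F(-3*pi/10) = (3*pi/10) - (-3*pi/10) = 3*pi/5.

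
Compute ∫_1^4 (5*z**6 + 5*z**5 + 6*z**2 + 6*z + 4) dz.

214167/14

By the power rule, an antiderivative is F(z) = 5*z**7/7 + 5*z**6/6 + 2*z**3 + 3*z**2 + 4*z.
Then F(4) - F(1) = (321472/21) - (443/42) = 214167/14.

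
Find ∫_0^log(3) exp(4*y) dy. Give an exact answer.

20

Let u = exp(y), so du = exp(y) dy. When y = 0, u = 1; when y = log(3), u = 3.
The integral becomes ∫ u**3 du from 1 to 3, with antiderivative u**4/4.
Back in y: F(y) = exp(4*y)/4.
Then F(log(3)) - F(0) = (81/4) - (1/4) = 20.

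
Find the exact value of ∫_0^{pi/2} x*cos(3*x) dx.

-pi/6 - 1/9

Integrate by parts once (u = x, dv = cos(3*x) dx).
An antiderivative is F(x) = x*sin(3*x)/3 + cos(3*x)/9.
Then F(pi/2) - F(0) = (-pi/6) - (1/9) = -pi/6 - 1/9.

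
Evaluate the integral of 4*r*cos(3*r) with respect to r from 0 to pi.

-8/9

Integrate by parts once (u = r, dv = 4*cos(3*r) dr).
An antiderivative is F(r) = 4*r*sin(3*r)/3 + 4*cos(3*r)/9.
Then F(pi) - F(0) = (-4/9) - (4/9) = -8/9.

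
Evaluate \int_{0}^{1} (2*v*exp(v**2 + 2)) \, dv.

Let u = v**2 + 2, so du = 2*v dv. When v = 0, u = 2; when v = 1, u = 3.
The integral becomes ∫ exp(u) du from 2 to 3, with antiderivative exp(u).
Back in v: F(v) = exp(v**2 + 2).
Then F(1) - F(0) = (exp(3)) - (exp(2)) = -exp(2) + exp(3).

-exp(2) + exp(3)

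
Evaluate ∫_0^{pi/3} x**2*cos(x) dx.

-sqrt(3) + sqrt(3)*pi**2/18 + pi/3

Integrate by parts twice (u = x^2, dv = cos(x) dx).
An antiderivative is F(x) = x**2*sin(x) + 2*x*cos(x) - 2*sin(x).
Then F(pi/3) - F(0) = (-sqrt(3) + sqrt(3)*pi**2/18 + pi/3) - (0) = -sqrt(3) + sqrt(3)*pi**2/18 + pi/3.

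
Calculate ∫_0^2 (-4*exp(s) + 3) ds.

An antiderivative is F(s) = 3*s - 4*exp(s).
Then F(2) - F(0) = (6 - 4*exp(2)) - (-4) = 10 - 4*exp(2).

10 - 4*exp(2)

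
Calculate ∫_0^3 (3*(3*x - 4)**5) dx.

Let u = 3*x - 4, so du = 3 dx. When x = 0, u = -4; when x = 3, u = 5.
The integral becomes ∫ u**5 du from -4 to 5, with antiderivative u**6/6.
Back in x: F(x) = (3*x - 4)**6/6.
Then F(3) - F(0) = (15625/6) - (2048/3) = 3843/2.

3843/2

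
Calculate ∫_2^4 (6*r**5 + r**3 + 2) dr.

4096

By the power rule, an antiderivative is F(r) = r**6 + r**4/4 + 2*r.
Then F(4) - F(2) = (4168) - (72) = 4096.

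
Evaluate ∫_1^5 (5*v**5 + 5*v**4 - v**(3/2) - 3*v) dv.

80542/5 - 10*sqrt(5)

By the power rule, an antiderivative is F(v) = 5*v**6/6 - 2*v**(5/2)/5 + v**5 - 3*v**2/2.
Then F(5) - F(1) = (48325/3 - 10*sqrt(5)) - (-1/15) = 80542/5 - 10*sqrt(5).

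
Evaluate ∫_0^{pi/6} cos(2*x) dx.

An antiderivative is F(x) = sin(2*x)/2.
Then F(pi/6) - F(0) = (sqrt(3)/4) - (0) = sqrt(3)/4.

sqrt(3)/4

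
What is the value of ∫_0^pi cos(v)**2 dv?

Use the identity cos^2(v) = (1 + cos(2*v))/2.
An antiderivative is F(v) = v/2 + sin(2*v)/4.
Then F(pi) - F(0) = (pi/2) - (0) = pi/2.

pi/2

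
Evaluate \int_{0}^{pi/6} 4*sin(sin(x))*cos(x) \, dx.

Let u = sin(x), so du = cos(x) dx. When x = 0, u = 0; when x = pi/6, u = 1/2.
The integral becomes 4·∫ sin(u) du from 0 to 1/2, with antiderivative -4*cos(u).
Back in x: F(x) = -4*cos(sin(x)).
Then F(pi/6) - F(0) = (-4*cos(1/2)) - (-4) = 4 - 4*cos(1/2).

4 - 4*cos(1/2)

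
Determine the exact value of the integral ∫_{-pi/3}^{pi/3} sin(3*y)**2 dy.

pi/3

Use the identity sin^2(3*y) = (1 - cos(6*y))/2.
An antiderivative is F(y) = y/2 - sin(6*y)/12.
Then F(pi/3) - F(-pi/3) = (pi/6) - (-pi/6) = pi/3.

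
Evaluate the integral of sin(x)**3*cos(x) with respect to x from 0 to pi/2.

Let u = sin(x), so du = cos(x) dx. When x = 0, u = 0; when x = pi/2, u = 1.
The integral becomes ∫ u**3 du from 0 to 1, with antiderivative u**4/4.
Back in x: F(x) = sin(x)**4/4.
Then F(pi/2) - F(0) = (1/4) - (0) = 1/4.

1/4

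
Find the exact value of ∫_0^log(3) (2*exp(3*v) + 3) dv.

log(27) + 52/3

An antiderivative is F(v) = 2*exp(3*v)/3 + 3*v.
Then F(log(3)) - F(0) = (3*log(3) + 18) - (2/3) = log(27) + 52/3.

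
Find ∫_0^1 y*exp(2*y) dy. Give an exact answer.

1/4 + exp(2)/4

Integrate by parts once (u = y, dv = exp(2*y) dy).
An antiderivative is F(y) = (2*y - 1)*exp(2*y)/4.
Then F(1) - F(0) = (exp(2)/4) - (-1/4) = 1/4 + exp(2)/4.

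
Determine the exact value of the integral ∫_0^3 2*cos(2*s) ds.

sin(6)

Let u = 2*s, so du = 2 ds. When s = 0, u = 0; when s = 3, u = 6.
The integral becomes ∫ cos(u) du from 0 to 6, with antiderivative sin(u).
Back in s: F(s) = sin(2*s).
Then F(3) - F(0) = (sin(6)) - (0) = sin(6).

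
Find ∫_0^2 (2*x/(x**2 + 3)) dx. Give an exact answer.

Let u = x**2 + 3, so du = 2*x dx. When x = 0, u = 3; when x = 2, u = 7.
The integral becomes ∫ 1/u du from 3 to 7, with antiderivative log(u).
Back in x: F(x) = log(x**2 + 3).
Then F(2) - F(0) = (log(7)) - (log(3)) = log(7/3).

log(7/3)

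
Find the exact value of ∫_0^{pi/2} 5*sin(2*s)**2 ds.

5*pi/4

Use the identity sin^2(2*s) = (1 - cos(4*s))/2.
An antiderivative is F(s) = 5*s/2 - 5*sin(4*s)/8.
Then F(pi/2) - F(0) = (5*pi/4) - (0) = 5*pi/4.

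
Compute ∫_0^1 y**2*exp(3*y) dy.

Integrate by parts twice (u = y^2, dv = exp(3*y) dy).
An antiderivative is F(y) = (9*y**2 - 6*y + 2)*exp(3*y)/27.
Then F(1) - F(0) = (5*exp(3)/27) - (2/27) = -2/27 + 5*exp(3)/27.

-2/27 + 5*exp(3)/27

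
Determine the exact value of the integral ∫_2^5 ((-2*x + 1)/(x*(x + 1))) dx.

log(5/16)

Factor the denominator: x**2 + x = (x + 1)x.
Partial fractions: (-2*x + 1)/(x*(x + 1)) = -3/(x + 1) + 1/x.
An antiderivative is F(x) = log(x) - 3*log(x + 1).
Then F(5) - F(2) = (-3*log(3) - 3*log(2) + log(5)) - (log(2/27)) = log(5/16).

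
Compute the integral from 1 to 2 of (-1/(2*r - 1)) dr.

-log(3)/2

An antiderivative is F(r) = -log(2*r - 1)/2.
Then F(2) - F(1) = (-log(3)/2) - (0) = -log(3)/2.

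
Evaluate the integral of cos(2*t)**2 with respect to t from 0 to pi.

pi/2

Use the identity cos^2(2*t) = (1 + cos(4*t))/2.
An antiderivative is F(t) = t/2 + sin(4*t)/8.
Then F(pi) - F(0) = (pi/2) - (0) = pi/2.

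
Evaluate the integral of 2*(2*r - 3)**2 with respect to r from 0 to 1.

Let u = 2*r - 3, so du = 2 dr. When r = 0, u = -3; when r = 1, u = -1.
The integral becomes ∫ u**2 du from -3 to -1, with antiderivative u**3/3.
Back in r: F(r) = (2*r - 3)**3/3.
Then F(1) - F(0) = (-1/3) - (-9) = 26/3.

26/3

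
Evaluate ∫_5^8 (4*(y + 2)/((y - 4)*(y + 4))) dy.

Factor the denominator: y**2 - 16 = (y + 4)(y - 4).
Partial fractions: 4*(y + 2)/((y - 4)*(y + 4)) = 1/(y + 4) + 3/(y - 4).
An antiderivative is F(y) = 3*log(y - 4) + log(y + 4).
Then F(8) - F(5) = (log(3) + 8*log(2)) - (log(9)) = -log(3) + 8*log(2).

-log(3) + 8*log(2)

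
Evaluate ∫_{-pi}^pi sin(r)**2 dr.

pi

Use the identity sin^2(r) = (1 - cos(2*r))/2.
An antiderivative is F(r) = r/2 - sin(2*r)/4.
Then F(pi) - F(-pi) = (pi/2) - (-pi/2) = pi.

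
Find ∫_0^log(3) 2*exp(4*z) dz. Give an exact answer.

40

Let u = exp(z), so du = exp(z) dz. When z = 0, u = 1; when z = log(3), u = 3.
The integral becomes 2·∫ u**3 du from 1 to 3, with antiderivative u**4/2.
Back in z: F(z) = exp(4*z)/2.
Then F(log(3)) - F(0) = (81/2) - (1/2) = 40.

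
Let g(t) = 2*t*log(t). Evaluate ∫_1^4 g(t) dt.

-15/2 + 32*log(2)

Integrate by parts once (u = ln t, dv = 2*t dt).
An antiderivative is F(t) = t**2*(2*log(t) - 1)/2.
Then F(4) - F(1) = (-8 + 32*log(2)) - (-1/2) = -15/2 + 32*log(2).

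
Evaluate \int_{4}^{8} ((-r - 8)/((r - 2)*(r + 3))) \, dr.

Factor the denominator: r**2 + r - 6 = (r + 3)(r - 2).
Partial fractions: (-r - 8)/((r - 2)*(r + 3)) = 1/(r + 3) - 2/(r - 2).
An antiderivative is F(r) = -2*log(r - 2) + log(r + 3).
Then F(8) - F(4) = (log(11/36)) - (log(7/4)) = log(11/63).

log(11/63)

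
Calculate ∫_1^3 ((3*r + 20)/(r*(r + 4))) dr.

Factor the denominator: r**2 + 4*r = (r + 4)r.
Partial fractions: (3*r + 20)/(r*(r + 4)) = -2/(r + 4) + 5/r.
An antiderivative is F(r) = 5*log(r) - 2*log(r + 4).
Then F(3) - F(1) = (-2*log(7) + 5*log(3)) - (-log(25)) = -2*log(7) + 2*log(5) + 5*log(3).

-2*log(7) + 2*log(5) + 5*log(3)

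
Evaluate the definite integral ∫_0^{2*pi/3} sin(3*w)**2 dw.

pi/3

Use the identity sin^2(3*w) = (1 - cos(6*w))/2.
An antiderivative is F(w) = w/2 - sin(6*w)/12.
Then F(2*pi/3) - F(0) = (pi/3) - (0) = pi/3.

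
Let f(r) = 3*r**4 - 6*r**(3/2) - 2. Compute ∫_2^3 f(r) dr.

-108*sqrt(3)/5 + 48*sqrt(2)/5 + 623/5

By the power rule, an antiderivative is F(r) = -12*r**(5/2)/5 + 3*r**5/5 - 2*r.
Then F(3) - F(2) = (699/5 - 108*sqrt(3)/5) - (76/5 - 48*sqrt(2)/5) = -108*sqrt(3)/5 + 48*sqrt(2)/5 + 623/5.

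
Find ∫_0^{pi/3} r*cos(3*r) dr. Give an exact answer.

-2/9

Integrate by parts once (u = r, dv = cos(3*r) dr).
An antiderivative is F(r) = r*sin(3*r)/3 + cos(3*r)/9.
Then F(pi/3) - F(0) = (-1/9) - (1/9) = -2/9.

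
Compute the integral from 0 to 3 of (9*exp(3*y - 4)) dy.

-(3 - 3*exp(9))*exp(-4)

Let u = 3*y - 4, so du = 3 dy. When y = 0, u = -4; when y = 3, u = 5.
The integral becomes 3·∫ exp(u) du from -4 to 5, with antiderivative 3*exp(u).
Back in y: F(y) = 3*exp(3*y - 4).
Then F(3) - F(0) = (3*exp(5)) - (3*exp(-4)) = -(3 - 3*exp(9))*exp(-4).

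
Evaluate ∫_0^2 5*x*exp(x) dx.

Integrate by parts once (u = x, dv = 5*exp(x) dx).
An antiderivative is F(x) = (5*x - 5)*exp(x).
Then F(2) - F(0) = (5*exp(2)) - (-5) = 5 + 5*exp(2).

5 + 5*exp(2)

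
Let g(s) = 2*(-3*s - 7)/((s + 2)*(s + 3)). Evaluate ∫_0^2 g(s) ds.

-4*log(5) - 2*log(2) + 4*log(3)

Factor the denominator: s**2 + 5*s + 6 = (s + 3)(s + 2).
Partial fractions: 2*(-3*s - 7)/((s + 2)*(s + 3)) = -4/(s + 3) - 2/(s + 2).
An antiderivative is F(s) = -2*log(s + 2) - 4*log(s + 3).
Then F(2) - F(0) = (-4*log(5) - 4*log(2)) - (-4*log(3) - 2*log(2)) = -4*log(5) - 2*log(2) + 4*log(3).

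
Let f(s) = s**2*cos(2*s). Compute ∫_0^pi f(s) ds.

Integrate by parts twice (u = s^2, dv = cos(2*s) ds).
An antiderivative is F(s) = s**2*sin(2*s)/2 + s*cos(2*s)/2 - sin(2*s)/4.
Then F(pi) - F(0) = (pi/2) - (0) = pi/2.

pi/2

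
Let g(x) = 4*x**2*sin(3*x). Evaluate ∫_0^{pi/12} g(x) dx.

Integrate by parts twice (u = x^2, dv = 4*sin(3*x) dx).
An antiderivative is F(x) = -4*x**2*cos(3*x)/3 + 8*x*sin(3*x)/9 + 8*cos(3*x)/27.
Then F(pi/12) - F(0) = (sqrt(2)*(-pi**2 + 8*pi + 32)/216) - (8/27) = -8/27 - sqrt(2)*pi**2/216 + sqrt(2)*pi/27 + 4*sqrt(2)/27.

-8/27 - sqrt(2)*pi**2/216 + sqrt(2)*pi/27 + 4*sqrt(2)/27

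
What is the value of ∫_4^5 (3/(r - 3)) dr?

log(8)

An antiderivative is F(r) = 3*log(r - 3).
Then F(5) - F(4) = (log(8)) - (0) = log(8).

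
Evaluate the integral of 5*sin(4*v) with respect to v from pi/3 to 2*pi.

An antiderivative is F(v) = -5*cos(4*v)/4.
Then F(2*pi) - F(pi/3) = (-5/4) - (5/8) = -15/8.

-15/8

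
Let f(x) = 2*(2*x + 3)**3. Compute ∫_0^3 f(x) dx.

Let u = 2*x + 3, so du = 2 dx. When x = 0, u = 3; when x = 3, u = 9.
The integral becomes ∫ u**3 du from 3 to 9, with antiderivative u**4/4.
Back in x: F(x) = (2*x + 3)**4/4.
Then F(3) - F(0) = (6561/4) - (81/4) = 1620.

1620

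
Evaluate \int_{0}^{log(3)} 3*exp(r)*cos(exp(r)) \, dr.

Let u = exp(r), so du = exp(r) dr. When r = 0, u = 1; when r = log(3), u = 3.
The integral becomes 3·∫ cos(u) du from 1 to 3, with antiderivative 3*sin(u).
Back in r: F(r) = 3*sin(exp(r)).
Then F(log(3)) - F(0) = (3*sin(3)) - (3*sin(1)) = -3*sin(1) + 3*sin(3).

-3*sin(1) + 3*sin(3)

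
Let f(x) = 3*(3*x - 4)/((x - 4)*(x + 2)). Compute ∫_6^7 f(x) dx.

Factor the denominator: x**2 - 2*x - 8 = (x + 2)(x - 4).
Partial fractions: 3*(3*x - 4)/((x - 4)*(x + 2)) = 5/(x + 2) + 4/(x - 4).
An antiderivative is F(x) = 4*log(x - 4) + 5*log(x + 2).
Then F(7) - F(6) = (14*log(3)) - (19*log(2)) = -19*log(2) + 14*log(3).

-19*log(2) + 14*log(3)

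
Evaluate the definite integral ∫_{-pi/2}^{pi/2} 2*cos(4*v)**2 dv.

Use the identity cos^2(4*v) = (1 + cos(8*v))/2.
An antiderivative is F(v) = v + sin(8*v)/8.
Then F(pi/2) - F(-pi/2) = (pi/2) - (-pi/2) = pi.

pi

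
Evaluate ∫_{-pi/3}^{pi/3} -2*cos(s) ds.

-2*sqrt(3)

An antiderivative is F(s) = -2*sin(s).
Then F(pi/3) - F(-pi/3) = (-sqrt(3)) - (sqrt(3)) = -2*sqrt(3).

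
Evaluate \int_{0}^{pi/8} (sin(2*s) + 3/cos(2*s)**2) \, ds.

An antiderivative is F(s) = -cos(2*s)/2 + 3*tan(2*s)/2.
Then F(pi/8) - F(0) = (3/2 - sqrt(2)/4) - (-1/2) = 2 - sqrt(2)/4.

2 - sqrt(2)/4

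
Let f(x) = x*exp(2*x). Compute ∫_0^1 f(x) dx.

1/4 + exp(2)/4

Integrate by parts once (u = x, dv = exp(2*x) dx).
An antiderivative is F(x) = (2*x - 1)*exp(2*x)/4.
Then F(1) - F(0) = (exp(2)/4) - (-1/4) = 1/4 + exp(2)/4.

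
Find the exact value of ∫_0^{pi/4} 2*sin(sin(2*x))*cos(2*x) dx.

Let u = sin(2*x), so du = 2*cos(2*x) dx. When x = 0, u = 0; when x = pi/4, u = 1.
The integral becomes ∫ sin(u) du from 0 to 1, with antiderivative -cos(u).
Back in x: F(x) = -cos(sin(2*x)).
Then F(pi/4) - F(0) = (-cos(1)) - (-1) = 1 - cos(1).

1 - cos(1)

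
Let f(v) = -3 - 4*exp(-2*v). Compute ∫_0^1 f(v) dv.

An antiderivative is F(v) = -3*v + 2*exp(-2*v).
Then F(1) - F(0) = (-3 + 2*exp(-2)) - (2) = -5 + 2*exp(-2).

-5 + 2*exp(-2)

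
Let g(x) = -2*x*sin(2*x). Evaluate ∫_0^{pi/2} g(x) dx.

-pi/2

Integrate by parts once (u = x, dv = -2*sin(2*x) dx).
An antiderivative is F(x) = x*cos(2*x) - sin(2*x)/2.
Then F(pi/2) - F(0) = (-pi/2) - (0) = -pi/2.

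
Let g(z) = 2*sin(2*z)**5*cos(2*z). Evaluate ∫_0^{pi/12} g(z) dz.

1/384

Let u = sin(2*z), so du = 2*cos(2*z) dz. When z = 0, u = 0; when z = pi/12, u = 1/2.
The integral becomes ∫ u**5 du from 0 to 1/2, with antiderivative u**6/6.
Back in z: F(z) = sin(2*z)**6/6.
Then F(pi/12) - F(0) = (1/384) - (0) = 1/384.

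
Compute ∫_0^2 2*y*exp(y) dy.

Integrate by parts once (u = y, dv = 2*exp(y) dy).
An antiderivative is F(y) = (2*y - 2)*exp(y).
Then F(2) - F(0) = (2*exp(2)) - (-2) = 2 + 2*exp(2).

2 + 2*exp(2)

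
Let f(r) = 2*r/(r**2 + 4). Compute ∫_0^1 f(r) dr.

Let u = r**2 + 4, so du = 2*r dr. When r = 0, u = 4; when r = 1, u = 5.
The integral becomes ∫ 1/u du from 4 to 5, with antiderivative log(u).
Back in r: F(r) = log(r**2 + 4).
Then F(1) - F(0) = (log(5)) - (log(4)) = log(5/4).

log(5/4)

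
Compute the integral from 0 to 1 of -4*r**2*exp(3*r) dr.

Integrate by parts twice (u = r^2, dv = -4*exp(3*r) dr).
An antiderivative is F(r) = (-36*r**2 + 24*r - 8)*exp(3*r)/27.
Then F(1) - F(0) = (-20*exp(3)/27) - (-8/27) = 8/27 - 20*exp(3)/27.

8/27 - 20*exp(3)/27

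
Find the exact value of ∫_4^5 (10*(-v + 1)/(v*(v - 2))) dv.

-5*log(5) - 5*log(3) + 15*log(2)

Factor the denominator: v**2 - 2*v = v(v - 2).
Partial fractions: 10*(-v + 1)/(v*(v - 2)) = -5/v - 5/(v - 2).
An antiderivative is F(v) = -5*log(v) - 5*log(v - 2).
Then F(5) - F(4) = (-5*log(5) - 5*log(3)) - (-15*log(2)) = -5*log(5) - 5*log(3) + 15*log(2).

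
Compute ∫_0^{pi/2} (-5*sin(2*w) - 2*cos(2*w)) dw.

-5

An antiderivative is F(w) = -sin(2*w) + 5*cos(2*w)/2.
Then F(pi/2) - F(0) = (-5/2) - (5/2) = -5.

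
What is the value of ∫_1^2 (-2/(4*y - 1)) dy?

An antiderivative is F(y) = -log(4*y - 1)/2.
Then F(2) - F(1) = (-log(7)/2) - (-log(3)/2) = -log(7)/2 + log(3)/2.

-log(7)/2 + log(3)/2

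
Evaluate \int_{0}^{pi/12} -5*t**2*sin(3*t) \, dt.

Integrate by parts twice (u = t^2, dv = -5*sin(3*t) dt).
An antiderivative is F(t) = 5*t**2*cos(3*t)/3 - 10*t*sin(3*t)/9 - 10*cos(3*t)/27.
Then F(pi/12) - F(0) = (5*sqrt(2)*(-32 - 8*pi + pi**2)/864) - (-10/27) = -5*sqrt(2)/27 - 5*sqrt(2)*pi/108 + 5*sqrt(2)*pi**2/864 + 10/27.

-5*sqrt(2)/27 - 5*sqrt(2)*pi/108 + 5*sqrt(2)*pi**2/864 + 10/27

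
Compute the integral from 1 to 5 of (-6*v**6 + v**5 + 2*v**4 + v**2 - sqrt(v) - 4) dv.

-2207934/35 - 10*sqrt(5)/3

By the power rule, an antiderivative is F(v) = -6*v**7/7 + v**6/6 + 2*v**5/5 - 2*v**(3/2)/3 + v**3/3 - 4*v.
Then F(5) - F(1) = (-2649715/42 - 10*sqrt(5)/3) - (-971/210) = -2207934/35 - 10*sqrt(5)/3.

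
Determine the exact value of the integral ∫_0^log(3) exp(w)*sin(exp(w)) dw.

cos(1) - cos(3)

Let u = exp(w), so du = exp(w) dw. When w = 0, u = 1; when w = log(3), u = 3.
The integral becomes ∫ sin(u) du from 1 to 3, with antiderivative -cos(u).
Back in w: F(w) = -cos(exp(w)).
Then F(log(3)) - F(0) = (-cos(3)) - (-cos(1)) = cos(1) - cos(3).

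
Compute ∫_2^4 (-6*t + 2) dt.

-32

By the power rule, an antiderivative is F(t) = -3*t**2 + 2*t.
Then F(4) - F(2) = (-40) - (-8) = -32.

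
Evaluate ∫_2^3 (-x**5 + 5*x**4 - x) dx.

293/3

By the power rule, an antiderivative is F(x) = -x**6/6 + x**5 - x**2/2.
Then F(3) - F(2) = (117) - (58/3) = 293/3.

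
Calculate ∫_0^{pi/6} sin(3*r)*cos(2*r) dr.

Use the identity sin(3*r)cos(2*r) = [sin(5*r) + sin(r)]/2.
An antiderivative is F(r) = -cos(r)/2 - cos(5*r)/10.
Then F(pi/6) - F(0) = (-sqrt(3)/5) - (-3/5) = 3/5 - sqrt(3)/5.

3/5 - sqrt(3)/5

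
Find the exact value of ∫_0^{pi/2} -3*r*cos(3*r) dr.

1/3 + pi/2

Integrate by parts once (u = r, dv = -3*cos(3*r) dr).
An antiderivative is F(r) = -r*sin(3*r) - cos(3*r)/3.
Then F(pi/2) - F(0) = (pi/2) - (-1/3) = 1/3 + pi/2.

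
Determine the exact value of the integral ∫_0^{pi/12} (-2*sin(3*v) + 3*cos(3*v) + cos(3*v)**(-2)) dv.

An antiderivative is F(v) = sin(3*v) + 2*cos(3*v)/3 + tan(3*v)/3.
Then F(pi/12) - F(0) = (1/3 + 5*sqrt(2)/6) - (2/3) = -1/3 + 5*sqrt(2)/6.

-1/3 + 5*sqrt(2)/6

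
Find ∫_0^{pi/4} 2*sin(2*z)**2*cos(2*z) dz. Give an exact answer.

1/3

Let u = sin(2*z), so du = 2*cos(2*z) dz. When z = 0, u = 0; when z = pi/4, u = 1.
The integral becomes ∫ u**2 du from 0 to 1, with antiderivative u**3/3.
Back in z: F(z) = sin(2*z)**3/3.
Then F(pi/4) - F(0) = (1/3) - (0) = 1/3.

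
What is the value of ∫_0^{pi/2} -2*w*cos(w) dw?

2 - pi

Integrate by parts once (u = w, dv = -2*cos(w) dw).
An antiderivative is F(w) = -2*w*sin(w) - 2*cos(w).
Then F(pi/2) - F(0) = (-pi) - (-2) = 2 - pi.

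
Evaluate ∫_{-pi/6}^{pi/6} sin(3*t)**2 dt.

Use the identity sin^2(3*t) = (1 - cos(6*t))/2.
An antiderivative is F(t) = t/2 - sin(6*t)/12.
Then F(pi/6) - F(-pi/6) = (pi/12) - (-pi/12) = pi/6.

pi/6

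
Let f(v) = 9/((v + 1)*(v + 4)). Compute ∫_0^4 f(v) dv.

-3*log(2) + 3*log(5)

Factor the denominator: v**2 + 5*v + 4 = (v + 4)(v + 1).
Partial fractions: 9/((v + 1)*(v + 4)) = -3/(v + 4) + 3/(v + 1).
An antiderivative is F(v) = 3*log(v + 1) - 3*log(v + 4).
Then F(4) - F(0) = (-9*log(2) + 3*log(5)) - (-log(64)) = -3*log(2) + 3*log(5).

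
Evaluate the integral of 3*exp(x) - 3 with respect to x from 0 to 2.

An antiderivative is F(x) = -3*x + 3*exp(x).
Then F(2) - F(0) = (-6 + 3*exp(2)) - (3) = -9 + 3*exp(2).

-9 + 3*exp(2)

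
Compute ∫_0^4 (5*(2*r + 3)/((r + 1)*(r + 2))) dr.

5*log(3) + 5*log(5)

Factor the denominator: r**2 + 3*r + 2 = (r + 2)(r + 1).
Partial fractions: 5*(2*r + 3)/((r + 1)*(r + 2)) = 5/(r + 2) + 5/(r + 1).
An antiderivative is F(r) = 5*log(r + 1) + 5*log(r + 2).
Then F(4) - F(0) = (5*log(2) + 5*log(3) + 5*log(5)) - (log(32)) = 5*log(3) + 5*log(5).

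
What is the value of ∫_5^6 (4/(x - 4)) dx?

An antiderivative is F(x) = 4*log(x - 4).
Then F(6) - F(5) = (log(16)) - (0) = log(16).

log(16)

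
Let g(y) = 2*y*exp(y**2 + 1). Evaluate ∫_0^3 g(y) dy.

-exp(1) + exp(10)

Let u = y**2 + 1, so du = 2*y dy. When y = 0, u = 1; when y = 3, u = 10.
The integral becomes ∫ exp(u) du from 1 to 10, with antiderivative exp(u).
Back in y: F(y) = exp(y**2 + 1).
Then F(3) - F(0) = (exp(10)) - (exp(1)) = -exp(1) + exp(10).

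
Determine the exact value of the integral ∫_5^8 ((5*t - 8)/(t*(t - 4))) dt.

Factor the denominator: t**2 - 4*t = t(t - 4).
Partial fractions: (5*t - 8)/(t*(t - 4)) = 2/t + 3/(t - 4).
An antiderivative is F(t) = 2*log(t) + 3*log(t - 4).
Then F(8) - F(5) = (12*log(2)) - (log(25)) = -2*log(5) + 12*log(2).

-2*log(5) + 12*log(2)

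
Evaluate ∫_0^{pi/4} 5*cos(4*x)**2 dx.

5*pi/8

Use the identity cos^2(4*x) = (1 + cos(8*x))/2.
An antiderivative is F(x) = 5*x/2 + 5*sin(8*x)/16.
Then F(pi/4) - F(0) = (5*pi/8) - (0) = 5*pi/8.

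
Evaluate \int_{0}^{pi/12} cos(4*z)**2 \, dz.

sqrt(3)/32 + pi/24

Use the identity cos^2(4*z) = (1 + cos(8*z))/2.
An antiderivative is F(z) = z/2 + sin(8*z)/16.
Then F(pi/12) - F(0) = (sqrt(3)/32 + pi/24) - (0) = sqrt(3)/32 + pi/24.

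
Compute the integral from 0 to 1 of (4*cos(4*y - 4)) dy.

Let u = 4*y - 4, so du = 4 dy. When y = 0, u = -4; when y = 1, u = 0.
The integral becomes ∫ cos(u) du from -4 to 0, with antiderivative sin(u).
Back in y: F(y) = sin(4*y - 4).
Then F(1) - F(0) = (0) - (-sin(4)) = sin(4).

sin(4)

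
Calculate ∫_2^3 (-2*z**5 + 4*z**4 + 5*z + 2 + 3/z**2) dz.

-568/15

By the power rule, an antiderivative is F(z) = -z**6/3 + 4*z**5/5 + 5*z**2/2 + 2*z - 3/z.
Then F(3) - F(2) = (-211/10) - (503/30) = -568/15.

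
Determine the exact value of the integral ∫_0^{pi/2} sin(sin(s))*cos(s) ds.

Let u = sin(s), so du = cos(s) ds. When s = 0, u = 0; when s = pi/2, u = 1.
The integral becomes ∫ sin(u) du from 0 to 1, with antiderivative -cos(u).
Back in s: F(s) = -cos(sin(s)).
Then F(pi/2) - F(0) = (-cos(1)) - (-1) = 1 - cos(1).

1 - cos(1)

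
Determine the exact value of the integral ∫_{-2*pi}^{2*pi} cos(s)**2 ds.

2*pi

Use the identity cos^2(s) = (1 + cos(2*s))/2.
An antiderivative is F(s) = s/2 + sin(2*s)/4.
Then F(2*pi) - F(-2*pi) = (pi) - (-pi) = 2*pi.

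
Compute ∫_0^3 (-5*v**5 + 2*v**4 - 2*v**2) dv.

By the power rule, an antiderivative is F(v) = -5*v**6/6 + 2*v**5/5 - 2*v**3/3.
Then F(3) - F(0) = (-5283/10) - (0) = -5283/10.

-5283/10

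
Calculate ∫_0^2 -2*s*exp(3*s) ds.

Integrate by parts once (u = s, dv = -2*exp(3*s) ds).
An antiderivative is F(s) = (-6*s + 2)*exp(3*s)/9.
Then F(2) - F(0) = (-10*exp(6)/9) - (2/9) = -10*exp(6)/9 - 2/9.

-10*exp(6)/9 - 2/9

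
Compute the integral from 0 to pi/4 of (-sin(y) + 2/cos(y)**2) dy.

sqrt(2)/2 + 1

An antiderivative is F(y) = cos(y) + 2*tan(y).
Then F(pi/4) - F(0) = (sqrt(2)/2 + 2) - (1) = sqrt(2)/2 + 1.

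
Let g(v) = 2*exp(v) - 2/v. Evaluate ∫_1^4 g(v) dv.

An antiderivative is F(v) = 2*exp(v) - 2*log(v).
Then F(4) - F(1) = (-2*log(4) + 2*exp(4)) - (2*exp(1)) = -2*exp(1) - 2*log(4) + 2*exp(4).

-2*exp(1) - 2*log(4) + 2*exp(4)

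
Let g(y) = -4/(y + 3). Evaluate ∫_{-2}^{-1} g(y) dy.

An antiderivative is F(y) = -4*log(y + 3).
Then F(-1) - F(-2) = (-log(16)) - (0) = -log(16).

-log(16)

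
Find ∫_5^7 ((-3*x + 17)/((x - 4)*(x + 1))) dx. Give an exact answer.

-8*log(2) + 5*log(3)

Factor the denominator: x**2 - 3*x - 4 = (x + 1)(x - 4).
Partial fractions: (-3*x + 17)/((x - 4)*(x + 1)) = -4/(x + 1) + 1/(x - 4).
An antiderivative is F(x) = log(x - 4) - 4*log(x + 1).
Then F(7) - F(5) = (-12*log(2) + log(3)) - (-4*log(3) - 4*log(2)) = -8*log(2) + 5*log(3).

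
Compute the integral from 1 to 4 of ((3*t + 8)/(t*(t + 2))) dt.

7*log(2)

Factor the denominator: t**2 + 2*t = (t + 2)t.
Partial fractions: (3*t + 8)/(t*(t + 2)) = -1/(t + 2) + 4/t.
An antiderivative is F(t) = 4*log(t) - log(t + 2).
Then F(4) - F(1) = (-log(3) + 7*log(2)) - (-log(3)) = 7*log(2).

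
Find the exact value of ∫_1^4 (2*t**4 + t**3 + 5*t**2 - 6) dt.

By the power rule, an antiderivative is F(t) = 2*t**5/5 + t**4/4 + 5*t**3/3 - 6*t.
Then F(4) - F(1) = (8344/15) - (-221/60) = 11199/20.

11199/20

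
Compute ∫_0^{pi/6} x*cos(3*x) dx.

-1/9 + pi/18

Integrate by parts once (u = x, dv = cos(3*x) dx).
An antiderivative is F(x) = x*sin(3*x)/3 + cos(3*x)/9.
Then F(pi/6) - F(0) = (pi/18) - (1/9) = -1/9 + pi/18.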